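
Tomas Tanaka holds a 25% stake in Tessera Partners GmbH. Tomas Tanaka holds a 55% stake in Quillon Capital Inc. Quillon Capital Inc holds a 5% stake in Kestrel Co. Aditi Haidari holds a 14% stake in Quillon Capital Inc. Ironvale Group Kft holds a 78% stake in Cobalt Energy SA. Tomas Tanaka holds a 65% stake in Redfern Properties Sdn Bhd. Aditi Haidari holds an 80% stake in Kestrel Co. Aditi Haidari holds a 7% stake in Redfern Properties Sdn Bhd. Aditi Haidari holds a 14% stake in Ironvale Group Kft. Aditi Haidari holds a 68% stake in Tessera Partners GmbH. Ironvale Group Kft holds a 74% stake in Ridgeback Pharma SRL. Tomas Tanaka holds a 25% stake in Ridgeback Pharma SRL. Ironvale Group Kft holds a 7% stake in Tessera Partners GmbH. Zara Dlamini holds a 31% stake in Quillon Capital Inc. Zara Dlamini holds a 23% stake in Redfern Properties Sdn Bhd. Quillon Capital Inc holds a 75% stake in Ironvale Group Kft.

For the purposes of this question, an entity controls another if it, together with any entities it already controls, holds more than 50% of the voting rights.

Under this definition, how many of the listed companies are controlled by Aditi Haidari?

Aditi holds 68% of Tessera, so Aditi controls Tessera.
Aditi holds 80% of Kestrel, so Aditi controls Kestrel.
No other company's threshold is met.
Aditi controls 2 companies.

2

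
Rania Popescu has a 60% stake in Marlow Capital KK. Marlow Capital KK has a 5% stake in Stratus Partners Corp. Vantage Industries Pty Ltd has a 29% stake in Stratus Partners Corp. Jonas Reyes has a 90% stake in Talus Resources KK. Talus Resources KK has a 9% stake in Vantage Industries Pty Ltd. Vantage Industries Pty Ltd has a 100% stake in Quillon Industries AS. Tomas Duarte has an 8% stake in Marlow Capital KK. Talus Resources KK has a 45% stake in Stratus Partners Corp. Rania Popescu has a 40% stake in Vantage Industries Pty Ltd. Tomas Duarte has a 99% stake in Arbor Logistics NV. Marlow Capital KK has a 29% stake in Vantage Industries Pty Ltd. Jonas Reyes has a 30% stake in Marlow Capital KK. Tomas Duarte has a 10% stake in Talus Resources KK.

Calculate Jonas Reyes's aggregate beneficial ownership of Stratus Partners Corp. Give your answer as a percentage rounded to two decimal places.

Jonas reaches Stratus along 4 paths.
Via Marlow → Vantage: 30% × 29% × 29% = 2.523%.
Via Talus → Vantage: 90% × 9% × 29% = 2.349%.
Via Marlow: 30% × 5% = 1.5%.
Via Talus: 90% × 45% = 40.5%.
Total: 2.523% + 2.349% + 1.5% + 40.5% = 46.872%.
Rounded: 46.87%.

46.87%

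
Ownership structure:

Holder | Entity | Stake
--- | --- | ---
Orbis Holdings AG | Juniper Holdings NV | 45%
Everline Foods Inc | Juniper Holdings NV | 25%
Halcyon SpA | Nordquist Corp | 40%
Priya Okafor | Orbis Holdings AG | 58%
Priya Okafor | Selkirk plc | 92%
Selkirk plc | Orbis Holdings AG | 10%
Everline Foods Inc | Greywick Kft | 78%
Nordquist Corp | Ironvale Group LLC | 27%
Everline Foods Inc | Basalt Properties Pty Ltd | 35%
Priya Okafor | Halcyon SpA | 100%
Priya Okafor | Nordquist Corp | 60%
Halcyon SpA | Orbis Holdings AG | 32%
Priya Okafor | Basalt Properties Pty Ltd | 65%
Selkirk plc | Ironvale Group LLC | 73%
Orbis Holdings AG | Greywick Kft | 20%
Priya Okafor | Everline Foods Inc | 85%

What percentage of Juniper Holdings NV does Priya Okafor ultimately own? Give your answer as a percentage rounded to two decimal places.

65.89%

Priya reaches Juniper along 4 paths.
Via Everline: 85% × 25% = 21.25%.
Via Orbis: 58% × 45% = 26.1%.
Via Selkirk → Orbis: 92% × 10% × 45% = 4.14%.
Via Halcyon → Orbis: 100% × 32% × 45% = 14.4%.
Total: 21.25% + 26.1% + 4.14% + 14.4% = 65.89%.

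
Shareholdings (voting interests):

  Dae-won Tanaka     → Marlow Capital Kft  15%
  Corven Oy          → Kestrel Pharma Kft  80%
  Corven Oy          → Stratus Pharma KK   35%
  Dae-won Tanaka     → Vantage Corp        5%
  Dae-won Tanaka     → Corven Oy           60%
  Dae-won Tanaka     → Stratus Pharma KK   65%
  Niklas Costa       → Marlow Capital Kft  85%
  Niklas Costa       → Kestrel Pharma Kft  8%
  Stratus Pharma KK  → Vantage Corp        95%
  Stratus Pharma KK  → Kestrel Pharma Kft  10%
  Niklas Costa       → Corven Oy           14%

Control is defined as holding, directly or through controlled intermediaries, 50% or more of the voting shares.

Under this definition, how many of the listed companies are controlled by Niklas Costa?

1

Niklas holds 85% of Marlow, so Niklas controls Marlow.
No other company's threshold is met.
Niklas controls 1 company.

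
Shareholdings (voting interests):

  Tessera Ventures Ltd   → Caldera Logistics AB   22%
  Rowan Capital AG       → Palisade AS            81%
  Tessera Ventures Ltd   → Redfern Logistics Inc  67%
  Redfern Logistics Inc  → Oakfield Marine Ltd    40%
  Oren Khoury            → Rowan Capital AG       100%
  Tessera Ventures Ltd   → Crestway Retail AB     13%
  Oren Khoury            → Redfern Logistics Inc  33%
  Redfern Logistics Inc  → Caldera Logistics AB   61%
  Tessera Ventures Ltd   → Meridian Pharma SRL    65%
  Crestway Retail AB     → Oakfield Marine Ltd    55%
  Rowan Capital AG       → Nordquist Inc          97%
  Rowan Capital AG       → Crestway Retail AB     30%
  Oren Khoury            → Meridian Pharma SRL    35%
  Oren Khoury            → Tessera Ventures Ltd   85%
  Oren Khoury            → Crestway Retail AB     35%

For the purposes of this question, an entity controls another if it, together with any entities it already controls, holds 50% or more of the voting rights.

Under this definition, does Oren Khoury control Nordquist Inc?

Yes

Oren holds 100% of Rowan, so Oren controls Rowan.
Rowan holds 97% of Nordquist, so Oren controls Nordquist.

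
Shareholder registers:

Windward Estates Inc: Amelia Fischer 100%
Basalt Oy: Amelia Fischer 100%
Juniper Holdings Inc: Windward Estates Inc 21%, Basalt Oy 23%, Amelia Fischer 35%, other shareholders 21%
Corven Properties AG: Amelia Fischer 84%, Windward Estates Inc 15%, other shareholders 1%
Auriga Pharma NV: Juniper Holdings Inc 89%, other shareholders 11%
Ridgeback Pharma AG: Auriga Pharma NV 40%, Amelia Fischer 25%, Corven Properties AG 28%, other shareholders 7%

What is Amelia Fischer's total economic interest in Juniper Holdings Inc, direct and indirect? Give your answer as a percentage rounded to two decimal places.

Amelia reaches Juniper along 3 paths.
Via Windward: 100% × 21% = 21%.
Via Basalt: 100% × 23% = 23%.
Direct stake: 35% = 35%.
Total: 21% + 23% + 35% = 79%.
Rounded: 79.00%.

79.00%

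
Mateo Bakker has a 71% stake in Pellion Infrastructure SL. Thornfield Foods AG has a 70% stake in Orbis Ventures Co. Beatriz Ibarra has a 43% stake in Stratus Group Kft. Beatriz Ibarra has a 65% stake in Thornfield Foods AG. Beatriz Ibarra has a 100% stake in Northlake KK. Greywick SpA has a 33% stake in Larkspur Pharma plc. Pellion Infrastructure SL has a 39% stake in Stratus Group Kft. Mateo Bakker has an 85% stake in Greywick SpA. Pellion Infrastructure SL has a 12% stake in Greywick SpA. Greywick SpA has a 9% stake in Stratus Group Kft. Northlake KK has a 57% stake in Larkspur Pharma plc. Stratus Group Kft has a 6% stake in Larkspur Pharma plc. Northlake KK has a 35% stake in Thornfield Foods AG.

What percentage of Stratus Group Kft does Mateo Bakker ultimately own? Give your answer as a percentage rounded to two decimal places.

36.11%

Mateo reaches Stratus along 3 paths.
Via Pellion: 71% × 39% = 27.69%.
Via Greywick: 85% × 9% = 7.65%.
Via Pellion → Greywick: 71% × 12% × 9% = 0.7668%.
Total: 27.69% + 7.65% + 0.7668% = 36.1068%.
Rounded: 36.11%.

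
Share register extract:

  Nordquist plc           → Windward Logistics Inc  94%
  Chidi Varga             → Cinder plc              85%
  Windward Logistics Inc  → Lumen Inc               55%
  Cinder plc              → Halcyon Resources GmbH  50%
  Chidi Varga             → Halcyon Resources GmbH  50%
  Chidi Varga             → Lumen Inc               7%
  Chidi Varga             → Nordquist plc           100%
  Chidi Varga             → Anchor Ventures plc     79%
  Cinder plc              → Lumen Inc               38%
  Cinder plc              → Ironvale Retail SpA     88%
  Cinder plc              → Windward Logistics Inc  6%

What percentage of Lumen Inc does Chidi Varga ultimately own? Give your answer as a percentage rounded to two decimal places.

Chidi reaches Lumen along 4 paths.
Via Cinder: 85% × 38% = 32.3%.
Via Nordquist → Windward: 100% × 94% × 55% = 51.7%.
Via Cinder → Windward: 85% × 6% × 55% = 2.805%.
Direct stake: 7% = 7%.
Total: 32.3% + 51.7% + 2.805% + 7% = 93.805%.
Rounded: 93.81%.

93.81%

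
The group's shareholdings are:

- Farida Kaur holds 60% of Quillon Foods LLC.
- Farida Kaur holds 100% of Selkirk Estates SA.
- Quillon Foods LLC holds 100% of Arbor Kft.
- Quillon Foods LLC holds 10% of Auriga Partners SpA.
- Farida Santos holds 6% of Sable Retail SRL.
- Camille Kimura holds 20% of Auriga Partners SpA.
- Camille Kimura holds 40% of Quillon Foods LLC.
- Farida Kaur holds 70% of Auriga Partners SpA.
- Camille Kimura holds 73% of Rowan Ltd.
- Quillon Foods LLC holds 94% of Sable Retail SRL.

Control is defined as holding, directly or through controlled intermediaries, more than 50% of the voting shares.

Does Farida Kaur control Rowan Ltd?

No

Farida Kaur holds 60% of Quillon, so Farida Kaur controls Quillon.
Farida Kaur holds 100% of Selkirk, so Farida Kaur controls Selkirk.
Quillon and Farida Kaur together hold 10% + 70% = 80% of Auriga, so Farida Kaur controls Auriga.
Quillon holds 94% of Sable, so Farida Kaur controls Sable.
Quillon holds 100% of Arbor, so Farida Kaur controls Arbor.
Neither Farida Kaur nor any entity Farida Kaur controls holds any voting interest in Rowan.
So Farida Kaur does not control Rowan.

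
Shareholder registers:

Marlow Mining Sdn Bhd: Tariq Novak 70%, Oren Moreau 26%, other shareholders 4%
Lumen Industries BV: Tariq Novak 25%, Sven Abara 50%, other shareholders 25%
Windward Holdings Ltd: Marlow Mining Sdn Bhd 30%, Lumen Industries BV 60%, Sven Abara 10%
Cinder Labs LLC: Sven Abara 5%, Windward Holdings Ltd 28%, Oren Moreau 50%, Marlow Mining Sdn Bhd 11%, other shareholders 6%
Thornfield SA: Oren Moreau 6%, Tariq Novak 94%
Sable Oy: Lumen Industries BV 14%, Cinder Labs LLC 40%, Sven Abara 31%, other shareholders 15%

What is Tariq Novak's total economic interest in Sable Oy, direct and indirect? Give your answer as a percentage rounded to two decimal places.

Tariq reaches Sable along 4 paths.
Via Lumen: 25% × 14% = 3.5%.
Via Marlow → Windward → Cinder: 70% × 30% × 28% × 40% = 2.352%.
Via Lumen → Windward → Cinder: 25% × 60% × 28% × 40% = 1.68%.
Via Marlow → Cinder: 70% × 11% × 40% = 3.08%.
Total: 3.5% + 2.352% + 1.68% + 3.08% = 10.612%.
Rounded: 10.61%.

10.61%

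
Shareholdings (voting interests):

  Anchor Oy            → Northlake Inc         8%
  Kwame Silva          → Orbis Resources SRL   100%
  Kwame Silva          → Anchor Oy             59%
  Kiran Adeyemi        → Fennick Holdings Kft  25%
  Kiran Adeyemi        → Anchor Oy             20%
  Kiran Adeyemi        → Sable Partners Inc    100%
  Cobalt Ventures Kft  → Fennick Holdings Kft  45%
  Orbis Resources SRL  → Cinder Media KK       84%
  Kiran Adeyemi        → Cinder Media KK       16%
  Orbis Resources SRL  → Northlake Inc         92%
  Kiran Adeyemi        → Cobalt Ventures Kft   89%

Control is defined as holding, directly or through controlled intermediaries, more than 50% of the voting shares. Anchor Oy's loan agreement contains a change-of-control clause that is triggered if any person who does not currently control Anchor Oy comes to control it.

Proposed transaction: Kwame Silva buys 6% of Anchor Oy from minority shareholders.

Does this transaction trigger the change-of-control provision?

No

The purchase changes only Kwame's holdings, so Kwame is the only person who could newly come to control Anchor.
Kwame holds 59% of Anchor, so Kwame controls Anchor.
So Kwame already controls Anchor before the transaction.
After the purchase, Kwame's direct stake in Anchor rises to 59% + 6% = 65%.
Kwame controlled Anchor already, so this is not a new person acquiring control; every other person's position is unchanged or reduced.
No new person acquires control, so the clause is not triggered.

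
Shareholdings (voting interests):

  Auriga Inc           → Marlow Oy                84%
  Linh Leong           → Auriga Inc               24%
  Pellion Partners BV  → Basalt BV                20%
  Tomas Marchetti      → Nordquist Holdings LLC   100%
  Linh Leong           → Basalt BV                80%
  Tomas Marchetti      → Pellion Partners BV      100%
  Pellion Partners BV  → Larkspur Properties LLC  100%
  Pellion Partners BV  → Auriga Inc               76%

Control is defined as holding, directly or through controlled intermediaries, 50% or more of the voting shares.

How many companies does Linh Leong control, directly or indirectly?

1

Linh holds 80% of Basalt, so Linh controls Basalt.
No other company's threshold is met.
Linh controls 1 company.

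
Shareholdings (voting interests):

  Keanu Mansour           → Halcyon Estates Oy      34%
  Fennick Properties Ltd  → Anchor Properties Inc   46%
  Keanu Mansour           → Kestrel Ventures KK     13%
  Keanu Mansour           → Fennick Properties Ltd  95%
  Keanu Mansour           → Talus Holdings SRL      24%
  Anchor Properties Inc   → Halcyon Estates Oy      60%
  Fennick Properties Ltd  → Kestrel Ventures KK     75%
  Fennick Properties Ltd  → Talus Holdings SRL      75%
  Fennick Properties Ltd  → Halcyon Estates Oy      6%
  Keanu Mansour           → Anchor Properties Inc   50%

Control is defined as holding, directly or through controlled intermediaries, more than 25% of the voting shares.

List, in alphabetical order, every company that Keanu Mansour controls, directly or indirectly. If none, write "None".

Anchor Properties Inc, Fennick Properties Ltd, Halcyon Estates Oy, Kestrel Ventures KK, Talus Holdings SRL

Keanu holds 95% of Fennick, so Keanu controls Fennick.
Keanu and Fennick together hold 50% + 46% = 96% of Anchor, so Keanu controls Anchor.
Keanu and Fennick together hold 13% + 75% = 88% of Kestrel, so Keanu controls Kestrel.
Fennick and Keanu together hold 75% + 24% = 99% of Talus, so Keanu controls Talus.
Keanu and Fennick and Anchor together hold 34% + 6% + 60% = 100% of Halcyon, so Keanu controls Halcyon.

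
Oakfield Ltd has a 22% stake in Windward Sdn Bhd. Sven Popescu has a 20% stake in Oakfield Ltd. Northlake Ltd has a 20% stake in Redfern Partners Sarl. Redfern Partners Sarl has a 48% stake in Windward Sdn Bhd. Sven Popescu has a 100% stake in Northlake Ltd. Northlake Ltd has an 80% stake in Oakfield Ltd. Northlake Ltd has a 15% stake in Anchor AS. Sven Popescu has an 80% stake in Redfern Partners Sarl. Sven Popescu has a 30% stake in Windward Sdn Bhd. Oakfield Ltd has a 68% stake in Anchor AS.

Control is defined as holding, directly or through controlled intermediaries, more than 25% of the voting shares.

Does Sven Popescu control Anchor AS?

Sven holds 100% of Northlake, so Sven controls Northlake.
Sven and Northlake together hold 20% + 80% = 100% of Oakfield, so Sven controls Oakfield.
Oakfield and Northlake together hold 68% + 15% = 83% of Anchor, so Sven controls Anchor.

Yes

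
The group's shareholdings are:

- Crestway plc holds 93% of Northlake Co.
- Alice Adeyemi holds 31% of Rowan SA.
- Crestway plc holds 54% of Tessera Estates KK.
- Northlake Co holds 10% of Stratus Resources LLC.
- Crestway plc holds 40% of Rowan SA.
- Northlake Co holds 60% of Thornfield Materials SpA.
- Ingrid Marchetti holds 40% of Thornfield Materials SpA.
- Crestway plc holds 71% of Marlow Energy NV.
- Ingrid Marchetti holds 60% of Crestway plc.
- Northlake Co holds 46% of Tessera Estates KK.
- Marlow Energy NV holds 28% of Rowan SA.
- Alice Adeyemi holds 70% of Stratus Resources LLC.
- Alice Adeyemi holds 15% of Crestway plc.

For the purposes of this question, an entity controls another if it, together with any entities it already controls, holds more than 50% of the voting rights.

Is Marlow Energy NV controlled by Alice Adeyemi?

Alice holds 70% of Stratus, so Alice controls Stratus.
Neither Alice nor any entity Alice controls holds any voting interest in Marlow.
So Alice does not control Marlow.

No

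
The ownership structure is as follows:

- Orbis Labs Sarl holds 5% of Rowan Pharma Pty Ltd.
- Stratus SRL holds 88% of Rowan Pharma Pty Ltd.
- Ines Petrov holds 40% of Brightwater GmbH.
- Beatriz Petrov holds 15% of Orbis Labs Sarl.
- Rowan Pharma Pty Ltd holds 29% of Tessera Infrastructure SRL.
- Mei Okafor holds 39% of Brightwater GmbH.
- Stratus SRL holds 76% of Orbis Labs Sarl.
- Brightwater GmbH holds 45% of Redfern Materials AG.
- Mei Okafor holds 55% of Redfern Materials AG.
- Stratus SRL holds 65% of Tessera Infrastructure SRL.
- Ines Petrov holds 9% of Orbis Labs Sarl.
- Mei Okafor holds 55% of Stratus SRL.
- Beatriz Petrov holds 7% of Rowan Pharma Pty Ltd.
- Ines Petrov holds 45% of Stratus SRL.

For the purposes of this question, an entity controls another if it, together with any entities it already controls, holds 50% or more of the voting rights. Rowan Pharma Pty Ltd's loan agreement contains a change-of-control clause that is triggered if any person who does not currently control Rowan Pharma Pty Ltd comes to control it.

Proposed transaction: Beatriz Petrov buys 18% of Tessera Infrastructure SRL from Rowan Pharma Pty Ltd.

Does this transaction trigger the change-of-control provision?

The purchase adds only to Beatriz's holdings (Rowan's stake shrinks), so Beatriz is the only person who could newly come to control Rowan.
Beatriz's largest direct stake is 15% in Orbis, which does not meet the threshold, so Beatriz controls no company.
In Rowan, Beatriz's side holds only 7%, not ≥ 50%.
So before the transaction, Beatriz does not control Rowan.
After the purchase, Beatriz holds 18% of Tessera directly, and Rowan's stake falls to 11%.
Beatriz's side now holds 18% of Tessera, not ≥ 50%, so Beatriz still does not control Tessera.
After the transaction, Beatriz's side holds 7% of Rowan, not ≥ 50%, so Beatriz still does not control Rowan.
No new person acquires control, so the clause is not triggered.

No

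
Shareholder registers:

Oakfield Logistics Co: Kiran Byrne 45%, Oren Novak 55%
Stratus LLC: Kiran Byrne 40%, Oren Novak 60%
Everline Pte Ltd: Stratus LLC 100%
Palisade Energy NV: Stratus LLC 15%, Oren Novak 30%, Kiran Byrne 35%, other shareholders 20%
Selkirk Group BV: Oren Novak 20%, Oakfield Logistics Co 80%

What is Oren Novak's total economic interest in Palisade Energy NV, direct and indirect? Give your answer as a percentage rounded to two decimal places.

39.00%

Oren reaches Palisade along 2 paths.
Via Stratus: 60% × 15% = 9%.
Direct stake: 30% = 30%.
Total: 9% + 30% = 39%.
Rounded: 39.00%.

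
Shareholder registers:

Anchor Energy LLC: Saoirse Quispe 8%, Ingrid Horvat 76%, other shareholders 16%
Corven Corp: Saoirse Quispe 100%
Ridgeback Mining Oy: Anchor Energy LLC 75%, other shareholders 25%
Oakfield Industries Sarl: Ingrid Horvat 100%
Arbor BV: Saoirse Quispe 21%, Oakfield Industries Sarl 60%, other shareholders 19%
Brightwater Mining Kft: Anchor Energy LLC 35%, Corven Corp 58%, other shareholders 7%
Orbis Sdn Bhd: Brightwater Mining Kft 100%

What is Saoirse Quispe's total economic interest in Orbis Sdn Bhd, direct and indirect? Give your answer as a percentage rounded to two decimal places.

60.80%

Saoirse reaches Orbis along 2 paths.
Via Anchor → Brightwater: 8% × 35% × 100% = 2.8%.
Via Corven → Brightwater: 100% × 58% × 100% = 58%.
Total: 2.8% + 58% = 60.8%.
Rounded: 60.80%.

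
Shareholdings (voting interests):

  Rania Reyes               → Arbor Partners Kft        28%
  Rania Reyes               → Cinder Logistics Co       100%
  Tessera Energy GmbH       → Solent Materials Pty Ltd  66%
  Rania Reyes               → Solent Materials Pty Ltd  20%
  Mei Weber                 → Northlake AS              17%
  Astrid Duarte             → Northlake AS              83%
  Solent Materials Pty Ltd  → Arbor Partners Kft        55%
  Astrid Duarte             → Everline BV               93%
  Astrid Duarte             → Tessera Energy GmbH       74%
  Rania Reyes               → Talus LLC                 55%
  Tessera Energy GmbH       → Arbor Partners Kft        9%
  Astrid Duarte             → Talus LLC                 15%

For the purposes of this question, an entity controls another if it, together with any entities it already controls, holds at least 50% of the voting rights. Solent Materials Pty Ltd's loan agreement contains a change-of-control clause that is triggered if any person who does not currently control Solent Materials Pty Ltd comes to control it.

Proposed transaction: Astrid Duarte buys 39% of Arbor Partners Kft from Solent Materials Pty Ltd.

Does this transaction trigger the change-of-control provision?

The purchase adds only to Astrid's holdings (Solent's stake shrinks), so Astrid is the only person who could newly come to control Solent.
Astrid holds 74% of Tessera, so Astrid controls Tessera.
Tessera holds 66% of Solent, so Astrid controls Solent.
So Astrid already controls Solent before the transaction.
After the purchase, Astrid holds 39% of Arbor directly, and Solent's stake falls to 16%.
Astrid controlled Solent already, so this is not a new person acquiring control; every other person's position is unchanged or reduced.
No new person acquires control, so the clause is not triggered.

No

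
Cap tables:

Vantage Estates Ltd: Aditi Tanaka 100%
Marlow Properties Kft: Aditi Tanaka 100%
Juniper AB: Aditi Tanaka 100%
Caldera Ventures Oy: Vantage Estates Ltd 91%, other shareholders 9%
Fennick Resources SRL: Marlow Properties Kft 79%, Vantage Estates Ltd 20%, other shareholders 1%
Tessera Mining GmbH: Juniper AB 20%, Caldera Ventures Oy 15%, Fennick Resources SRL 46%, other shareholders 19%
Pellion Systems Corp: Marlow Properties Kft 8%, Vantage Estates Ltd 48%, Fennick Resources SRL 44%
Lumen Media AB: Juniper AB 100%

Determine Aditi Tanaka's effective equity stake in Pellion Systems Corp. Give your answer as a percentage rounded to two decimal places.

Aditi reaches Pellion along 4 paths.
Via Marlow: 100% × 8% = 8%.
Via Vantage: 100% × 48% = 48%.
Via Marlow → Fennick: 100% × 79% × 44% = 34.76%.
Via Vantage → Fennick: 100% × 20% × 44% = 8.8%.
Total: 8% + 48% + 34.76% + 8.8% = 99.56%.

99.56%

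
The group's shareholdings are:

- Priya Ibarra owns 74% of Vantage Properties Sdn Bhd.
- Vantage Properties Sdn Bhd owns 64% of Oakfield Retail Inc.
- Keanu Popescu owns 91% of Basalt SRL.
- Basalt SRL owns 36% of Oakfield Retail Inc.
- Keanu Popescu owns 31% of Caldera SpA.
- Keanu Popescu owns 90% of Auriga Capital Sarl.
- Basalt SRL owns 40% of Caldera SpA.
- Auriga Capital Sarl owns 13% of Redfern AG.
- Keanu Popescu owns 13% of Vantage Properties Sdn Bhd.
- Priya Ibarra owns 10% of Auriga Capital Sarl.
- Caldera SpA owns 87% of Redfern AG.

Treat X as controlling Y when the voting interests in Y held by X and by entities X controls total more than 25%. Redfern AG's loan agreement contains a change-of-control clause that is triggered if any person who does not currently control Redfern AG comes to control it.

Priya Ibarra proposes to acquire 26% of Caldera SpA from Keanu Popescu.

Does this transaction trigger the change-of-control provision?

Yes

The purchase adds only to Priya's holdings (Keanu's stake shrinks), so Priya is the only person who could newly come to control Redfern.
Priya holds 74% of Vantage, so Priya controls Vantage.
Vantage holds 64% of Oakfield, so Priya controls Oakfield.
Neither Priya nor any entity Priya controls holds any voting interest in Redfern.
So before the transaction, Priya does not control Redfern.
After the purchase, Priya holds 26% of Caldera directly, and Keanu's stake falls to 5%.
Priya holds 26% of Caldera, so Priya controls Caldera.
Caldera holds 87% of Redfern, so Priya controls Redfern.
Priya did not control Redfern before and does after, so the clause is triggered.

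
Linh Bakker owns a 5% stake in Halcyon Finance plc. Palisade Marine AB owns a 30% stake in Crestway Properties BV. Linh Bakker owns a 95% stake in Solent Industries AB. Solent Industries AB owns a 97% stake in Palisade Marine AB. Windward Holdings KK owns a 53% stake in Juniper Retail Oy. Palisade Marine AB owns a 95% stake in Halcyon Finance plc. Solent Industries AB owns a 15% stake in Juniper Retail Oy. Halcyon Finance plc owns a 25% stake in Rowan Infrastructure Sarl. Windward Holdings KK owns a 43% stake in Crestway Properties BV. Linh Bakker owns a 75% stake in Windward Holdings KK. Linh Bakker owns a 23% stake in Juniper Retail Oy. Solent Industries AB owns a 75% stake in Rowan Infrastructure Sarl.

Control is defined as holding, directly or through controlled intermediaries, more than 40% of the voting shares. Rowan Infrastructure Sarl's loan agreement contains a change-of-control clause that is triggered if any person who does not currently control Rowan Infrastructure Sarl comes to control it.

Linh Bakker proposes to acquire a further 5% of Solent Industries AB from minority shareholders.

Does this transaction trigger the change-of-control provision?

The purchase changes only Linh's holdings, so Linh is the only person who could newly come to control Rowan.
Linh holds 95% of Solent, so Linh controls Solent.
Solent holds 97% of Palisade, so Linh controls Palisade.
Linh and Palisade together hold 5% + 95% = 100% of Halcyon, so Linh controls Halcyon.
Halcyon and Solent together hold 25% + 75% = 100% of Rowan, so Linh controls Rowan.
So Linh already controls Rowan before the transaction.
After the purchase, Linh's direct stake in Solent rises to 95% + 5% = 100%.
Linh controlled Rowan already, so this is not a new person acquiring control; every other person's position is unchanged or reduced.
No new person acquires control, so the clause is not triggered.

No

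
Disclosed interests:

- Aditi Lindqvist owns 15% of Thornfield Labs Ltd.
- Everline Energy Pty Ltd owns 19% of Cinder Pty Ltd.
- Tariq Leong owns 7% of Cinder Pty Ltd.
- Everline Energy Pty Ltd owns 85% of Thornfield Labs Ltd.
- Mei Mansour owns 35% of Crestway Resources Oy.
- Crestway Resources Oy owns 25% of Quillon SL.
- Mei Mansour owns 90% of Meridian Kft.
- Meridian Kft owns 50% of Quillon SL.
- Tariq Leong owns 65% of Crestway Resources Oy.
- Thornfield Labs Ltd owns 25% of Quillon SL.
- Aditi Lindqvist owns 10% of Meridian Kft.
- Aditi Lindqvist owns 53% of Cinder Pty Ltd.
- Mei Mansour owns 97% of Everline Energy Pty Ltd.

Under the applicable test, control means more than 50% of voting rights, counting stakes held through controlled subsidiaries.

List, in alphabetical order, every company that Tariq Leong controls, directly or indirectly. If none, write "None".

Tariq holds 65% of Crestway, so Tariq controls Crestway.
No other company's threshold is met.

Crestway Resources Oy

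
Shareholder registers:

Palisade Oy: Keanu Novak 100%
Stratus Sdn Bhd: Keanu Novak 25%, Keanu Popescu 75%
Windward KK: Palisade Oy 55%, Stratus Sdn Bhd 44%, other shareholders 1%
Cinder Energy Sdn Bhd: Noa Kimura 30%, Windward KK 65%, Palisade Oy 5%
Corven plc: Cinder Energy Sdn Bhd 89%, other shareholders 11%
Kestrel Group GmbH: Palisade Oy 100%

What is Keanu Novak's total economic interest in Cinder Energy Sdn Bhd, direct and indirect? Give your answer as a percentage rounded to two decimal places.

47.90%

Keanu Novak reaches Cinder along 3 paths.
Via Palisade → Windward: 100% × 55% × 65% = 35.75%.
Via Stratus → Windward: 25% × 44% × 65% = 7.15%.
Via Palisade: 100% × 5% = 5%.
Total: 35.75% + 7.15% + 5% = 47.9%.
Rounded: 47.90%.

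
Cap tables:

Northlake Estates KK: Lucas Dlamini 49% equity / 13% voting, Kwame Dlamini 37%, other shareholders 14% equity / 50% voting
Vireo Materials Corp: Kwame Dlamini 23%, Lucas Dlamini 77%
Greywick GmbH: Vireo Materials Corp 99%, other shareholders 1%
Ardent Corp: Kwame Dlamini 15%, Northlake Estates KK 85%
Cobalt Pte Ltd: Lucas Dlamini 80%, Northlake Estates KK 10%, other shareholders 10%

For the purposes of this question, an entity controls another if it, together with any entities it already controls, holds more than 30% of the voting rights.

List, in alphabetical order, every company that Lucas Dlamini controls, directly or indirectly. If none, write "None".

Lucas holds 77% of Vireo, so Lucas controls Vireo.
Vireo holds 99% of Greywick, so Lucas controls Greywick.
Lucas holds 80% of Cobalt, so Lucas controls Cobalt.
No other company's threshold is met.

Cobalt Pte Ltd, Greywick GmbH, Vireo Materials Corp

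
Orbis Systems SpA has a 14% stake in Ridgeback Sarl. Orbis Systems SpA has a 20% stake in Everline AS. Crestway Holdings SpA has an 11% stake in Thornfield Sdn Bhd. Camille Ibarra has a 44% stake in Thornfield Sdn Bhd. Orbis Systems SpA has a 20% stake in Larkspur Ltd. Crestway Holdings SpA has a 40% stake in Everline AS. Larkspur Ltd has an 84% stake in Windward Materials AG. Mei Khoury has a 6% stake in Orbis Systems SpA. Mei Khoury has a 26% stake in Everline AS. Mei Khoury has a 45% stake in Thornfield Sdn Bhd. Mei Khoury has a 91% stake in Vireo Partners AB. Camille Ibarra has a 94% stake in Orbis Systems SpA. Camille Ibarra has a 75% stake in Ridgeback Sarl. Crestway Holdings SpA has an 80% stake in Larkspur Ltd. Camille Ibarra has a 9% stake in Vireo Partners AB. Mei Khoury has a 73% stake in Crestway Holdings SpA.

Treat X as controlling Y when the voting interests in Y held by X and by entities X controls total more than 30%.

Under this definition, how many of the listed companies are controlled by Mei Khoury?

Mei holds 73% of Crestway, so Mei controls Crestway.
Crestway and Mei together hold 40% + 26% = 66% of Everline, so Mei controls Everline.
Crestway holds 80% of Larkspur, so Mei controls Larkspur.
Mei and Crestway together hold 45% + 11% = 56% of Thornfield, so Mei controls Thornfield.
Larkspur holds 84% of Windward, so Mei controls Windward.
Mei holds 91% of Vireo, so Mei controls Vireo.
No other company's threshold is met.
Mei controls 6 companies.

6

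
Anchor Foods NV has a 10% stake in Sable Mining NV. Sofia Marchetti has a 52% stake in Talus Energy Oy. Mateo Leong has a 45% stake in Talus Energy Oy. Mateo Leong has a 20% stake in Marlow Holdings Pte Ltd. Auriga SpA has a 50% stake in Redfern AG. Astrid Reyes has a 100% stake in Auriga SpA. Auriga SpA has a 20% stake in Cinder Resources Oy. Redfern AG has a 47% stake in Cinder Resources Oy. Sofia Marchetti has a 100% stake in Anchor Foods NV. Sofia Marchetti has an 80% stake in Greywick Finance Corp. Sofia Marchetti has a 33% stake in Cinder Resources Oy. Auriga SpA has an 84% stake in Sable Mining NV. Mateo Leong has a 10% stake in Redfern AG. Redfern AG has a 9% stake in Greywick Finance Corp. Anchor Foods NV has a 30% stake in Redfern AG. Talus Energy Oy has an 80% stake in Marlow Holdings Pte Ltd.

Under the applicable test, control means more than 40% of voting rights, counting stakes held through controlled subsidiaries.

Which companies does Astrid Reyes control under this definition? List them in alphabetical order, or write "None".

Astrid holds 100% of Auriga, so Astrid controls Auriga.
Auriga holds 84% of Sable, so Astrid controls Sable.
Auriga holds 50% of Redfern, so Astrid controls Redfern.
Auriga and Redfern together hold 20% + 47% = 67% of Cinder, so Astrid controls Cinder.
No other company's threshold is met.

Auriga SpA, Cinder Resources Oy, Redfern AG, Sable Mining NV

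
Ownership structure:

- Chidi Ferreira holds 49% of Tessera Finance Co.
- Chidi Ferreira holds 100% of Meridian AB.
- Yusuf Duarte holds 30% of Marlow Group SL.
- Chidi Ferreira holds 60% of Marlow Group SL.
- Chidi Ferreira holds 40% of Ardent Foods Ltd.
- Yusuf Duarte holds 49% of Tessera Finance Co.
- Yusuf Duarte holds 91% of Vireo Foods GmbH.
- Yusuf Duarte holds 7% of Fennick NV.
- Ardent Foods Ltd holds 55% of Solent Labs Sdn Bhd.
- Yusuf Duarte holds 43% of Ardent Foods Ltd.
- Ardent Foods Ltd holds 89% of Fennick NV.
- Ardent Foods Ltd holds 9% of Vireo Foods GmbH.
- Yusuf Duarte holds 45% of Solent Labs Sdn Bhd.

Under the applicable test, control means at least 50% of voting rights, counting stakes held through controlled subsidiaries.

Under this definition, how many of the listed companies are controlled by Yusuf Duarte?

1

Yusuf holds 91% of Vireo, so Yusuf controls Vireo.
No other company's threshold is met.
Yusuf controls 1 company.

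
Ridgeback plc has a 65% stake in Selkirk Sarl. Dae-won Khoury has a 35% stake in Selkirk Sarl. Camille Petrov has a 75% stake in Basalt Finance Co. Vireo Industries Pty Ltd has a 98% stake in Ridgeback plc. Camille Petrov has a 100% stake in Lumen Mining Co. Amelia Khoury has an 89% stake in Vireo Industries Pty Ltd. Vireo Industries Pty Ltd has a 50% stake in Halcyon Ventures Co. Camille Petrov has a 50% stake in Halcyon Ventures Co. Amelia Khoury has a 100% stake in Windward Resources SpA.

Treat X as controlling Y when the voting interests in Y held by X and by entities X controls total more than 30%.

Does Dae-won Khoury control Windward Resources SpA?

Dae-won holds 35% of Selkirk, so Dae-won controls Selkirk.
Neither Dae-won nor any entity Dae-won controls holds any voting interest in Windward.
So Dae-won does not control Windward.

No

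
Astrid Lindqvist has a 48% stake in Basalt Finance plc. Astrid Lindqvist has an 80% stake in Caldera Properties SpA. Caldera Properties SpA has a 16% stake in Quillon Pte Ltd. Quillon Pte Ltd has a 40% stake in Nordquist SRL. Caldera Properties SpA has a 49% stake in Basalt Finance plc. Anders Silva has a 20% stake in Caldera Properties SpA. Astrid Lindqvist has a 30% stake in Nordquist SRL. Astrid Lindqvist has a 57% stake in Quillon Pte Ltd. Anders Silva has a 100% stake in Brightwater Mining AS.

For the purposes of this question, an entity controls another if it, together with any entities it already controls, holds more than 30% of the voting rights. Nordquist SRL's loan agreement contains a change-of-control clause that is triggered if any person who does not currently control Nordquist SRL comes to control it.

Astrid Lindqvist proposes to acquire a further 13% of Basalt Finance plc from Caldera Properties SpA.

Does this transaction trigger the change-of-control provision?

The purchase adds only to Astrid's holdings (Caldera's stake shrinks), so Astrid is the only person who could newly come to control Nordquist.
Astrid holds 80% of Caldera, so Astrid controls Caldera.
Caldera and Astrid together hold 16% + 57% = 73% of Quillon, so Astrid controls Quillon.
Astrid and Quillon together hold 30% + 40% = 70% of Nordquist, so Astrid controls Nordquist.
So Astrid already controls Nordquist before the transaction.
After the purchase, Astrid's direct stake in Basalt rises to 48% + 13% = 61%, and Caldera's stake falls to 36%.
Astrid controlled Nordquist already, so this is not a new person acquiring control; every other person's position is unchanged or reduced.
No new person acquires control, so the clause is not triggered.

No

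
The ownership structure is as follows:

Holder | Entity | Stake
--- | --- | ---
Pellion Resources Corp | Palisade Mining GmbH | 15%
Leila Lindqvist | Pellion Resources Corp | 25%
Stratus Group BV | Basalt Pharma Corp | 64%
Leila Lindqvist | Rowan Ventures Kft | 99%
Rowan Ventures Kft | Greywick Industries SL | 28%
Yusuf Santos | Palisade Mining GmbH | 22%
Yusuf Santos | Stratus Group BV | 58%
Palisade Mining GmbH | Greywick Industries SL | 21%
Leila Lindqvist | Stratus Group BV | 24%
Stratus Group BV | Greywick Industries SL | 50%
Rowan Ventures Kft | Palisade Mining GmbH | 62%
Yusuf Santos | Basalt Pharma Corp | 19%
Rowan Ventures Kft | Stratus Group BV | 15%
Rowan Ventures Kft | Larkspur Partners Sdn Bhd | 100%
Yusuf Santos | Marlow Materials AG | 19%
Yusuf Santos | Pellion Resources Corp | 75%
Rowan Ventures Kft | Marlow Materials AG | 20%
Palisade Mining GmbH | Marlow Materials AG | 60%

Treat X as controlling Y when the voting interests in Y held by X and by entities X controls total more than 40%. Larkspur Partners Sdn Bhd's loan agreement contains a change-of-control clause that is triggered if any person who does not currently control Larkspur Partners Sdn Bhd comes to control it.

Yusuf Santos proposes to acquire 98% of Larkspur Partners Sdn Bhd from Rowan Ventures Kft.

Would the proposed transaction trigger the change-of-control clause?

Yes

The purchase adds only to Yusuf's holdings (Rowan's stake shrinks), so Yusuf is the only person who could newly come to control Larkspur.
Yusuf holds 75% of Pellion, so Yusuf controls Pellion.
Yusuf holds 58% of Stratus, so Yusuf controls Stratus.
Stratus holds 50% of Greywick, so Yusuf controls Greywick.
Yusuf and Stratus together hold 19% + 64% = 83% of Basalt, so Yusuf controls Basalt.
Neither Yusuf nor any entity Yusuf controls holds any voting interest in Larkspur.
So before the transaction, Yusuf does not control Larkspur.
After the purchase, Yusuf holds 98% of Larkspur directly, and Rowan's stake falls to 2%.
Yusuf holds 98% of Larkspur, so Yusuf controls Larkspur.
Yusuf did not control Larkspur before and does after, so the clause is triggered.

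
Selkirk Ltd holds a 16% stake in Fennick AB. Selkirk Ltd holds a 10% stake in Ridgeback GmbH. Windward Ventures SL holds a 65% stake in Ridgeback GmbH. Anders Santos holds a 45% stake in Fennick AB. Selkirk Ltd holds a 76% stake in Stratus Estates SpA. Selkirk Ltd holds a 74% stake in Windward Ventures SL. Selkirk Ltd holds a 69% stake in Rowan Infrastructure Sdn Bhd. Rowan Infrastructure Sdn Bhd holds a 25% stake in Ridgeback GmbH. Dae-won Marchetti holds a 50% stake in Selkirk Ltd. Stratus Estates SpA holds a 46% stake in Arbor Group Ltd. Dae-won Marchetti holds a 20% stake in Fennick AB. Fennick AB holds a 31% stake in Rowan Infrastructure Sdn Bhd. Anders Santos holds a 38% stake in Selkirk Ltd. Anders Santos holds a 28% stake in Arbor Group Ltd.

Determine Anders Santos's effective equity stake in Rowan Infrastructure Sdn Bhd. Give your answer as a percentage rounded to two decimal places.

Anders reaches Rowan along 3 paths.
Via Fennick: 45% × 31% = 13.95%.
Via Selkirk → Fennick: 38% × 16% × 31% = 1.8848%.
Via Selkirk: 38% × 69% = 26.22%.
Total: 13.95% + 1.8848% + 26.22% = 42.0548%.
Rounded: 42.05%.

42.05%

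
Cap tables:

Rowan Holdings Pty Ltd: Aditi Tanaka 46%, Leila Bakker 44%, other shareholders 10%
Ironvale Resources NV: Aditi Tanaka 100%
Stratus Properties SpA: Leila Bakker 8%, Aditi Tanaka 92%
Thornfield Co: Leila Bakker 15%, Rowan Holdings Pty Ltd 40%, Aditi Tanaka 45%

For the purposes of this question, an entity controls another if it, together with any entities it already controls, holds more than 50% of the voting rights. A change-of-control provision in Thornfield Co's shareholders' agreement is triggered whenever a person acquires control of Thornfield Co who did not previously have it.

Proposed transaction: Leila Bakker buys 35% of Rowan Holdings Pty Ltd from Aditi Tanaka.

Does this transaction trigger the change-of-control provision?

The purchase adds only to Leila's holdings (Aditi's stake shrinks), so Leila is the only person who could newly come to control Thornfield.
Leila's largest direct stake is 44% in Rowan, which does not meet the threshold, so Leila controls no company.
In Thornfield, Leila's side holds only 15%, not > 50%.
So before the transaction, Leila does not control Thornfield.
After the purchase, Leila's direct stake in Rowan rises to 44% + 35% = 79%, and Aditi's stake falls to 11%.
Leila holds 79% of Rowan, so Leila controls Rowan.
Leila and Rowan together hold 15% + 40% = 55% of Thornfield, so Leila controls Thornfield.
Leila did not control Thornfield before and does after, so the clause is triggered.

Yes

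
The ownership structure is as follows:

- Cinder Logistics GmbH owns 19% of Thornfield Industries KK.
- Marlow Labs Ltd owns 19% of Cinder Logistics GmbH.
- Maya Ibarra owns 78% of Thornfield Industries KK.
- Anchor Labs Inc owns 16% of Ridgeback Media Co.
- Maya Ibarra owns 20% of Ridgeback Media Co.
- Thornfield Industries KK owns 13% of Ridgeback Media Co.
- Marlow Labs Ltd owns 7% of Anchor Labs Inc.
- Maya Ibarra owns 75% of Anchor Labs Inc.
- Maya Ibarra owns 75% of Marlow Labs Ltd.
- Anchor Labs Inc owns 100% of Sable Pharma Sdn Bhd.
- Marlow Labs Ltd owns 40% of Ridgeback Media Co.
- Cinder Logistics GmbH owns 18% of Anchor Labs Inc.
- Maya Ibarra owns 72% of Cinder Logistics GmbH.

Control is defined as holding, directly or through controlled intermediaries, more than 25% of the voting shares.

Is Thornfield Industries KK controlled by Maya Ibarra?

Maya holds 75% of Marlow, so Maya controls Marlow.
Maya and Marlow together hold 72% + 19% = 91% of Cinder, so Maya controls Cinder.
Cinder and Maya together hold 19% + 78% = 97% of Thornfield, so Maya controls Thornfield.

Yes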